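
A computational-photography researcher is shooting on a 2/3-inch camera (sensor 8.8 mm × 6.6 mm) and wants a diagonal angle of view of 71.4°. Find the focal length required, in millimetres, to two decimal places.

7.65 mm

Sensor diagonal = √(8.8² + 6.6²) = √121.0000 ≈ 11.0000 mm.
From α = 2·arctan(d/2f) we get f = d / (2·tan(α/2)).
With d = 11.0000 mm and α/2 = 35.7°, tan(α/2) ≈ 0.71857, so f ≈ 11.0000 / 1.43715 ≈ 7.6541 mm.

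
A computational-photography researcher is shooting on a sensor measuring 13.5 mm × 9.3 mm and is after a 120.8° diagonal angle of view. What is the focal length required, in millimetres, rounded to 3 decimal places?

Sensor diagonal = √(13.5² + 9.3²) = √268.7400 ≈ 16.3933 mm.
From α = 2·arctan(d/2f) we get f = d / (2·tan(α/2)).
With d = 16.3933 mm and α/2 = 60.4°, tan(α/2) ≈ 1.76032, so f ≈ 16.3933 / 3.52064 ≈ 4.6563 mm.

4.656 mm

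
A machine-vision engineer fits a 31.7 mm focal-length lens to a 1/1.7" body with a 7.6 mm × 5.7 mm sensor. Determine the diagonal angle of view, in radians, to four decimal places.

0.2975 rad

Sensor diagonal = √(7.6² + 5.7²) = √90.2500 ≈ 9.5000 mm.
Angle of view α = 2·arctan(d/2f) with d = 9.5000 mm and f = 31.7 mm.
d/2f = 0.14984; arctan(0.14984) ≈ 0.1487 rad, so α ≈ 0.2975 rad.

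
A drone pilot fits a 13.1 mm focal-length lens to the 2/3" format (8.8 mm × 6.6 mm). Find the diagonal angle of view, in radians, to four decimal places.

Sensor diagonal = √(8.8² + 6.6²) = √121.0000 ≈ 11.0000 mm.
Angle of view α = 2·arctan(d/2f) with d = 11.0000 mm and f = 13.1 mm.
d/2f = 0.41985; arctan(0.41985) ≈ 0.3975 rad, so α ≈ 0.7950 rad.

0.7950 rad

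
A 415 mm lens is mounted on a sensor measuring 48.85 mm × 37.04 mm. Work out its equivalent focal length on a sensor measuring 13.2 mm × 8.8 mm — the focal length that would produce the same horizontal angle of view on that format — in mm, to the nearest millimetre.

Equal angle of view means equal width/f ratio, so f₂ = f₁ · (width₂/width₁) = 415 × 13.2/48.85.
f₂ = 415 × 0.27021 ≈ 112.139 mm.

112 mm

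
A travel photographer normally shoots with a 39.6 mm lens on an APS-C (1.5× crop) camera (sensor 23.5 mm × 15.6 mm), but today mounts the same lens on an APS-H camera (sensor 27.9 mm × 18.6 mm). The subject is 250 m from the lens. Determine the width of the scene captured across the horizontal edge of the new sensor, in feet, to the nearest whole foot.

The focal length stays 39.6 mm; the relevant sensor dimension is now w = 27.9 mm. Object distance dₒ = 250 m = 250000 mm.
Thin-lens field width W = w·(dₒ − f)/f = 27.9 × (250000 − 39.6)/39.6 ≈ 176108.464 mm = 176108.464/304.8 ft = 577.784 ft.

578 ft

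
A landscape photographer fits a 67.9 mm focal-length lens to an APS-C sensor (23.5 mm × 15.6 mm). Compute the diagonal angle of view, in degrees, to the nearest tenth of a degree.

Sensor diagonal = √(23.5² + 15.6²) = √795.6100 ≈ 28.2066 mm.
Angle of view α = 2·arctan(d/2f) with d = 28.2066 mm and f = 67.9 mm.
d/2f = 0.20771; arctan(0.20771) ≈ 11.7339°, so α ≈ 23.4677°.

23.5°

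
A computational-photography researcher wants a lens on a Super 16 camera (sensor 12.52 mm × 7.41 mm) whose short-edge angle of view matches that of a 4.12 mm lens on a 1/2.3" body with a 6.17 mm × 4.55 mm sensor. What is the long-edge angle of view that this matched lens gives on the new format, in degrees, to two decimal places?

Equal short-edge AOV ⇒ f₂ = f₁ · 7.41/4.55 = 4.12 × 1.62857 ≈ 6.7097 mm.
Long-edge AOV on the new format = 2·arctan(12.52 / (2 × 6.7097)) = 2·arctan(0.93298) ≈ 86.0282°.

86.03°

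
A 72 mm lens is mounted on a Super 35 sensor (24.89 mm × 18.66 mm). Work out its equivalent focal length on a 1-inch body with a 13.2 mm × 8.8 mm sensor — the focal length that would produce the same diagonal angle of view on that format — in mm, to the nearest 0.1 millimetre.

Sensor diagonal = √(24.89² + 18.66²) = √967.7077 ≈ 31.1080 mm.
Sensor diagonal = √(13.2² + 8.8²) = √251.6800 ≈ 15.8644 mm.
Equal angle of view means equal diagonal/f ratio, so f₂ = f₁ · (diagonal₂/diagonal₁) = 72 × 15.8644/31.1080.
f₂ = 72 × 0.50998 ≈ 36.718 mm.

36.7 mm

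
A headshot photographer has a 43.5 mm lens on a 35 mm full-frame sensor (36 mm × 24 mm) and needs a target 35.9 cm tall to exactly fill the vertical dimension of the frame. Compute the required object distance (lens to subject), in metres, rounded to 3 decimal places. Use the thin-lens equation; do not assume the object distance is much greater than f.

0.694 m

W: 35.9 cm = 359 mm.
Magnification m = h/W = dᵢ/dₒ; combined with 1/f = 1/dₒ + 1/dᵢ this gives dₒ = f·(1 + W/h).
dₒ = 43.5 mm × (1 + 359/24) = 43.5 × 15.9583 ≈ 694.188 mm = 0.694187 m.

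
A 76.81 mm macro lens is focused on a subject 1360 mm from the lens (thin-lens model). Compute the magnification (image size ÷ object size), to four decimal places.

Thin lens: 1/f = 1/dₒ + 1/dᵢ → 1/dᵢ = 1/76.81 − 1/1360 = 0.0122838 mm⁻¹, so dᵢ ≈ 81.4077 mm.
Magnification m = dᵢ/dₒ = 81.4077/1360 ≈ 0.05986.

0.0599×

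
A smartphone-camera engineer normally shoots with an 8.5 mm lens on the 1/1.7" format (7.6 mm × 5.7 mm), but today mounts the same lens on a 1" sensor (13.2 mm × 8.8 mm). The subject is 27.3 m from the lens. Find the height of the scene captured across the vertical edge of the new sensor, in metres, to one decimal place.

The focal length stays 8.5 mm; the relevant sensor dimension is now h = 8.8 mm. Object distance dₒ = 27.3 m = 27300 mm.
Thin-lens field height W = h·(dₒ − f)/f = 8.8 × (27300 − 8.5)/8.5 ≈ 28254.729 mm = 28.2547 m.

28.3 m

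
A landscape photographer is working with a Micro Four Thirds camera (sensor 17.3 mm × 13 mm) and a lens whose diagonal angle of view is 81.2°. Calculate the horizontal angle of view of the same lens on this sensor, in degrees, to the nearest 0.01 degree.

68.84°

Sensor diagonal = √(17.3² + 13²) = √468.2900 ≈ 21.6400 mm.
From the diagonal AOV: f = 21.6400 / (2·tan(40.6°)) = 21.6400 / 1.71421 ≈ 12.6239 mm.
Horizontal AOV = 2·arctan(17.3 / (2 × 12.6239)) = 2·arctan(0.68521) ≈ 68.8385°.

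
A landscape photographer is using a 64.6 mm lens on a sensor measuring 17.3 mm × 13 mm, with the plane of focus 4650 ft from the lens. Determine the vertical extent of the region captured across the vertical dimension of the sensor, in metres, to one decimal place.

dₒ: 4650 ft × 304.8 mm/ft = 1417319.95 mm.
Similar triangles through the lens centre give W/dₒ = h/dᵢ; with 1/f = 1/dₒ + 1/dᵢ this gives W = h·(dₒ − f)/f.
W = 13 mm × (1.41732e+06 − 64.6) / 64.6 = 13 × 21938.9374 ≈ 285206.186 mm = 285.206 m.

285.2 m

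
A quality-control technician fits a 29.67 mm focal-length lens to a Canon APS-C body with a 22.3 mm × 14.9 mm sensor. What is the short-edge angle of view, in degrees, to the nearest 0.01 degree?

28.19°

Angle of view α = 2·arctan(h/2f) with h = 14.9 mm and f = 29.67 mm.
h/2f = 0.25110; arctan(0.25110) ≈ 14.0953°, so α ≈ 28.1906°.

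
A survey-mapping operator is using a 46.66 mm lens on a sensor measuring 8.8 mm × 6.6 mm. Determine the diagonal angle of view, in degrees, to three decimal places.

Sensor diagonal = √(8.8² + 6.6²) = √121.0000 ≈ 11.0000 mm.
Angle of view α = 2·arctan(d/2f) with d = 11.0000 mm and f = 46.66 mm.
d/2f = 0.11787; arctan(0.11787) ≈ 6.7227°, so α ≈ 13.4453°.

13.445°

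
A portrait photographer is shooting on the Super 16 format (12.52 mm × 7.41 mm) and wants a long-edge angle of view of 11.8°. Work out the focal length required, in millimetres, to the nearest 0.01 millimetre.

From α = 2·arctan(w/2f) we get f = w / (2·tan(α/2)).
With w = 12.52 mm and α/2 = 5.9°, tan(α/2) ≈ 0.10334, so f ≈ 12.52 / 0.20668 ≈ 60.5768 mm.

60.58 mm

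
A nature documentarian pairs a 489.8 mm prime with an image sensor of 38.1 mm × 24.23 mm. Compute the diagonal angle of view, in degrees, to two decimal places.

5.28°

Sensor diagonal = √(38.1² + 24.23²) = √2038.7029 ≈ 45.1520 mm.
Angle of view α = 2·arctan(d/2f) with d = 45.1520 mm and f = 489.8 mm.
d/2f = 0.04609; arctan(0.04609) ≈ 2.6390°, so α ≈ 5.2781°.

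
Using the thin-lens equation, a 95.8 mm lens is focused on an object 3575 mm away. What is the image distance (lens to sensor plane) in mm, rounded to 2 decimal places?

98.44 mm

1/dᵢ = 1/f − 1/dₒ = 1/95.8 − 1/3575 = 0.0101587 mm⁻¹.
dᵢ = 1/0.0101587 ≈ 98.4379 mm.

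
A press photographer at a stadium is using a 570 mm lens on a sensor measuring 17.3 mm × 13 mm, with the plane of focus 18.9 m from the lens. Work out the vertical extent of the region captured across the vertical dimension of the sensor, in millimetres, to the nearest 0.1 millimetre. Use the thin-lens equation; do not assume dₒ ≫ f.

dₒ: 18.9 m = 18900 mm.
Similar triangles through the lens centre give W/dₒ = h/dᵢ; with 1/f = 1/dₒ + 1/dᵢ this gives W = h·(dₒ − f)/f.
W = 13 mm × (18900 − 570) / 570 = 13 × 32.1579 ≈ 418.053 mm.

418.1 mm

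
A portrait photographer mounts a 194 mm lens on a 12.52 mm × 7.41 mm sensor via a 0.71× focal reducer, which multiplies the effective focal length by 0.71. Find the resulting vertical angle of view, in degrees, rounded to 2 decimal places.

Effective focal length f = 194 × 0.71 = 137.74 mm.
α = 2·arctan(7.41 / (2 × 137.74)) = 2·arctan(0.02690) ≈ 3.0816°.

3.08°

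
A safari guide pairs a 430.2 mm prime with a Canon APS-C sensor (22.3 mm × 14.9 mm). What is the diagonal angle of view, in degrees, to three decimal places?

3.571°

Sensor diagonal = √(22.3² + 14.9²) = √719.3000 ≈ 26.8198 mm.
Angle of view α = 2·arctan(d/2f) with d = 26.8198 mm and f = 430.2 mm.
d/2f = 0.03117; arctan(0.03117) ≈ 1.7854°, so α ≈ 3.5708°.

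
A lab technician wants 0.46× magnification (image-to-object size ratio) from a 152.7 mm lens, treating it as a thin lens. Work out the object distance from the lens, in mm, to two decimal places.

With m = dᵢ/dₒ and 1/f = 1/dₒ + 1/dᵢ, substituting dᵢ = m·dₒ gives 1/f = (1 + 1/m)/dₒ, hence dₒ = f·(1 + 1/m).
dₒ = 152.7 × (1 + 1/0.46) = 152.7 × 3.17391 ≈ 484.657 mm.

484.66 mm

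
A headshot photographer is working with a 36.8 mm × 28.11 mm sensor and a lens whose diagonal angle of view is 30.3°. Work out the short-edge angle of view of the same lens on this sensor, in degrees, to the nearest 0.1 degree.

18.7°

Sensor diagonal = √(36.8² + 28.11²) = √2144.4121 ≈ 46.3078 mm.
From the diagonal AOV: f = 46.3078 / (2·tan(15.15°)) = 46.3078 / 0.54151 ≈ 85.5154 mm.
Short-edge AOV = 2·arctan(28.11 / (2 × 85.5154)) = 2·arctan(0.16436) ≈ 18.6670°.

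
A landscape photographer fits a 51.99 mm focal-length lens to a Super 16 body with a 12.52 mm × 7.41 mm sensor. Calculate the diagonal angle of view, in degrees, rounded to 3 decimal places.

Sensor diagonal = √(12.52² + 7.41²) = √211.6585 ≈ 14.5485 mm.
Angle of view α = 2·arctan(d/2f) with d = 14.5485 mm and f = 51.99 mm.
d/2f = 0.13992; arctan(0.13992) ≈ 7.9649°, so α ≈ 15.9298°.

15.930°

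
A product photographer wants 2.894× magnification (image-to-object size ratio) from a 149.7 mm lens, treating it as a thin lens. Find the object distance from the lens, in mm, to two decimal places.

With m = dᵢ/dₒ and 1/f = 1/dₒ + 1/dᵢ, substituting dᵢ = m·dₒ gives 1/f = (1 + 1/m)/dₒ, hence dₒ = f·(1 + 1/m).
dₒ = 149.7 × (1 + 1/2.894) = 149.7 × 1.34554 ≈ 201.428 mm.

201.43 mm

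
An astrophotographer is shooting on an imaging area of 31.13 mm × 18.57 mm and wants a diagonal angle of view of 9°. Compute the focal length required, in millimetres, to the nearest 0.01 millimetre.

230.29 mm

Sensor diagonal = √(31.13² + 18.57²) = √1313.9218 ≈ 36.2481 mm.
From α = 2·arctan(d/2f) we get f = d / (2·tan(α/2)).
With d = 36.2481 mm and α/2 = 4.5°, tan(α/2) ≈ 0.07870, so f ≈ 36.2481 / 0.15740 ≈ 230.2876 mm.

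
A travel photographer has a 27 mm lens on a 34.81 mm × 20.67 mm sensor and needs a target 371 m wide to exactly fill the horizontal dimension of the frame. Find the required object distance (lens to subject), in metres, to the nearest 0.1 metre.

287.8 m

W: 371 m = 371000 mm.
Magnification m = w/W = dᵢ/dₒ; combined with 1/f = 1/dₒ + 1/dᵢ this gives dₒ = f·(1 + W/w).
dₒ = 27 mm × (1 + 371000/34.81) = 27 × 10658.8569 ≈ 287789.137 mm = 287.789 m.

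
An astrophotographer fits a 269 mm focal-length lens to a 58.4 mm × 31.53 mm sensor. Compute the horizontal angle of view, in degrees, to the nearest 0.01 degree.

12.39°

Angle of view α = 2·arctan(w/2f) with w = 58.4 mm and f = 269 mm.
w/2f = 0.10855; arctan(0.10855) ≈ 6.1952°, so α ≈ 12.3904°.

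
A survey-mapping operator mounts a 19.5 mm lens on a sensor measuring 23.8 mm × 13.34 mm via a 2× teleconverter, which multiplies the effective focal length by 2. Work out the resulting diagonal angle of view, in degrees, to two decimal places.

38.56°

Effective focal length f = 19.5 × 2 = 39 mm.
Sensor diagonal = √(23.8² + 13.34²) = √744.3956 ≈ 27.2836 mm.
α = 2·arctan(27.284 / (2 × 39)) = 2·arctan(0.34979) ≈ 38.5586°.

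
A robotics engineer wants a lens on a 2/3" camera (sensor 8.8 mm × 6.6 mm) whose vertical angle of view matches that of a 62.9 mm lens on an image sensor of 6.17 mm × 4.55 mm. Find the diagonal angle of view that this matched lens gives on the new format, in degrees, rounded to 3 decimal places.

Equal vertical AOV ⇒ f₂ = f₁ · 6.6/4.55 = 62.9 × 1.45055 ≈ 91.2396 mm.
Sensor diagonal = √(8.8² + 6.6²) = √121.0000 ≈ 11.0000 mm.
Diagonal AOV on the new format = 2·arctan(11.0000 / (2 × 91.2396)) = 2·arctan(0.06028) ≈ 6.8993°.

6.899°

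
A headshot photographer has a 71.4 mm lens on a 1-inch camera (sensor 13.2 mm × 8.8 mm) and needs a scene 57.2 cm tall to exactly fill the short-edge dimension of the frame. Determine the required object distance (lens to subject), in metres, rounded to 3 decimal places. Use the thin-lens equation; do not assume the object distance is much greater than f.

W: 57.2 cm = 572 mm.
Magnification m = h/W = dᵢ/dₒ; combined with 1/f = 1/dₒ + 1/dᵢ this gives dₒ = f·(1 + W/h).
dₒ = 71.4 mm × (1 + 572/8.8) = 71.4 × 66.0000 ≈ 4712.400 mm = 4.7124 m.

4.712 m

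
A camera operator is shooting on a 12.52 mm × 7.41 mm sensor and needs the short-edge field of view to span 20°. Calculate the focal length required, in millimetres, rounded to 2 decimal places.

From α = 2·arctan(h/2f) we get f = h / (2·tan(α/2)).
With h = 7.41 mm and α/2 = 10°, tan(α/2) ≈ 0.17633, so f ≈ 7.41 / 0.35265 ≈ 21.0121 mm.

21.01 mm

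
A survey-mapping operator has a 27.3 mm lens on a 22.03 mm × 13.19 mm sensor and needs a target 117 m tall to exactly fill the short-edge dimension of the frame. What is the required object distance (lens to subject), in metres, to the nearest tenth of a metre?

W: 117 m = 117000 mm.
Magnification m = h/W = dᵢ/dₒ; combined with 1/f = 1/dₒ + 1/dᵢ this gives dₒ = f·(1 + W/h).
dₒ = 27.3 mm × (1 + 117000/13.19) = 27.3 × 8871.3563 ≈ 242188.028 mm = 242.188 m.

242.2 m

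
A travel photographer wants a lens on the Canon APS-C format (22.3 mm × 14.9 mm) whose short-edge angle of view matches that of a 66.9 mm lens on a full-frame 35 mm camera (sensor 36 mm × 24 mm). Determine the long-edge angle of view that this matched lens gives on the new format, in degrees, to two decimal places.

Equal short-edge AOV ⇒ f₂ = f₁ · 14.9/24 = 66.9 × 0.62083 ≈ 41.5338 mm.
Long-edge AOV on the new format = 2·arctan(22.3 / (2 × 41.5338)) = 2·arctan(0.26846) ≈ 30.0542°.

30.05°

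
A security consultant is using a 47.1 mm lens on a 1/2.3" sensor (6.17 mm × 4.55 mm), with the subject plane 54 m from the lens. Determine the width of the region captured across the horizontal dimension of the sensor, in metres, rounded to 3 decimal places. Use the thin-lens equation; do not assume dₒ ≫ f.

7.068 m

dₒ: 54 m = 54000 mm.
Similar triangles through the lens centre give W/dₒ = w/dᵢ; with 1/f = 1/dₒ + 1/dᵢ this gives W = w·(dₒ − f)/f.
W = 6.17 mm × (54000 − 47.1) / 47.1 = 6.17 × 1145.4968 ≈ 7067.715 mm = 7.06772 m.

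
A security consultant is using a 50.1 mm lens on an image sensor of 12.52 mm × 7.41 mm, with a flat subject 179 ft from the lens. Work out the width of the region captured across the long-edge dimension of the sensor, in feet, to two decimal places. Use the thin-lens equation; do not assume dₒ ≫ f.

44.69 ft

dₒ: 179 ft × 304.8 mm/ft = 54559.20 mm.
Similar triangles through the lens centre give W/dₒ = w/dᵢ; with 1/f = 1/dₒ + 1/dᵢ this gives W = w·(dₒ − f)/f.
W = 12.52 mm × (54559.2 − 50.1) / 50.1 = 12.52 × 1088.0060 ≈ 13621.835 mm = 13621.835/304.8 ft = 44.6911 ft.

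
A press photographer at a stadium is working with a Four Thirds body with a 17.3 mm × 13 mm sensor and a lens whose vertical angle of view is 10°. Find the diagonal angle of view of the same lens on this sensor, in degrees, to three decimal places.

From the vertical AOV: f = 13 / (2·tan(5°)) = 13 / 0.17498 ≈ 74.2953 mm.
Sensor diagonal = √(17.3² + 13²) = √468.2900 ≈ 21.6400 mm.
Diagonal AOV = 2·arctan(21.6400 / (2 × 74.2953)) = 2·arctan(0.14564) ≈ 16.5720°.

16.572°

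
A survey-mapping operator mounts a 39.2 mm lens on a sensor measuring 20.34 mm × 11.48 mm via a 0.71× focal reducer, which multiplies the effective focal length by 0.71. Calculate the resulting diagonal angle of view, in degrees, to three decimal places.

Effective focal length f = 39.2 × 0.71 = 27.832 mm.
Sensor diagonal = √(20.34² + 11.48²) = √545.5060 ≈ 23.3561 mm.
α = 2·arctan(23.356 / (2 × 27.832)) = 2·arctan(0.41959) ≈ 45.5249°.

45.525°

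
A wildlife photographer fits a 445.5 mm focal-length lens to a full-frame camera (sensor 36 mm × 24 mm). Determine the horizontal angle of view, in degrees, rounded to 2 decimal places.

4.63°

Angle of view α = 2·arctan(w/2f) with w = 36 mm and f = 445.5 mm.
w/2f = 0.04040; arctan(0.04040) ≈ 2.3137°, so α ≈ 4.6274°.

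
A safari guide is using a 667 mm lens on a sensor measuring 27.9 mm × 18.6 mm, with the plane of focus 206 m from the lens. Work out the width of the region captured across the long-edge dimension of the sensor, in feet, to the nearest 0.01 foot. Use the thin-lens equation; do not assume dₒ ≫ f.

28.18 ft

dₒ: 206 m = 206000 mm.
Similar triangles through the lens centre give W/dₒ = w/dᵢ; with 1/f = 1/dₒ + 1/dᵢ this gives W = w·(dₒ − f)/f.
W = 27.9 mm × (206000 − 667) / 667 = 27.9 × 307.8456 ≈ 8588.892 mm = 8588.892/304.8 ft = 28.1788 ft.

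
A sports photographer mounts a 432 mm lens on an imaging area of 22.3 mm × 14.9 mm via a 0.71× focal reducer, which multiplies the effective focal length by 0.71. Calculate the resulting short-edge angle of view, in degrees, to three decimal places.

2.783°

Effective focal length f = 432 × 0.71 = 306.72 mm.
α = 2·arctan(14.9 / (2 × 306.72)) = 2·arctan(0.02429) ≈ 2.7828°.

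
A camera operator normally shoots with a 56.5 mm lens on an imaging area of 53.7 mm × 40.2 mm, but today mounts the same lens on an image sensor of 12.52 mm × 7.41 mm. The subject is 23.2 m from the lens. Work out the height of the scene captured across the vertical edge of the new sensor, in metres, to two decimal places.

3.04 m

The focal length stays 56.5 mm; the relevant sensor dimension is now h = 7.41 mm. Object distance dₒ = 23.2 m = 23200 mm.
Thin-lens field height W = h·(dₒ − f)/f = 7.41 × (23200 − 56.5)/56.5 ≈ 3035.280 mm = 3.03528 m.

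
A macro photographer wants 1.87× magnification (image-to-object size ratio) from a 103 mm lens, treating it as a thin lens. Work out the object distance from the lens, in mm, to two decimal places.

158.08 mm

With m = dᵢ/dₒ and 1/f = 1/dₒ + 1/dᵢ, substituting dᵢ = m·dₒ gives 1/f = (1 + 1/m)/dₒ, hence dₒ = f·(1 + 1/m).
dₒ = 103 × (1 + 1/1.87) = 103 × 1.53476 ≈ 158.080 mm.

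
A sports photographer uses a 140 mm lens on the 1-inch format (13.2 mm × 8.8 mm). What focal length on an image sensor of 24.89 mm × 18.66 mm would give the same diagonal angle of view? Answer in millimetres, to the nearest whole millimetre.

275 mm

Sensor diagonal = √(13.2² + 8.8²) = √251.6800 ≈ 15.8644 mm.
Sensor diagonal = √(24.89² + 18.66²) = √967.7077 ≈ 31.1080 mm.
Equal angle of view means equal diagonal/f ratio, so f₂ = f₁ · (diagonal₂/diagonal₁) = 140 × 31.1080/15.8644.
f₂ = 140 × 1.96087 ≈ 274.521 mm.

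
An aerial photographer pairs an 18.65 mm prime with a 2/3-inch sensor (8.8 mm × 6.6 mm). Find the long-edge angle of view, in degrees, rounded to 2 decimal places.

26.55°

Angle of view α = 2·arctan(w/2f) with w = 8.8 mm and f = 18.65 mm.
w/2f = 0.23592; arctan(0.23592) ≈ 13.2748°, so α ≈ 26.5495°.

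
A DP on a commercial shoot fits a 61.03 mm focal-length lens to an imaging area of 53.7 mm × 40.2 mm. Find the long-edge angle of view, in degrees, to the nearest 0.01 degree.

47.49°

Angle of view α = 2·arctan(w/2f) with w = 53.7 mm and f = 61.03 mm.
w/2f = 0.43995; arctan(0.43995) ≈ 23.7470°, so α ≈ 47.4940°.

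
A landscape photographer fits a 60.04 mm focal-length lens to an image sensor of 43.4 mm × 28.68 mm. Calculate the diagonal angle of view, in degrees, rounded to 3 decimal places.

46.846°

Sensor diagonal = √(43.4² + 28.68²) = √2706.1024 ≈ 52.0202 mm.
Angle of view α = 2·arctan(d/2f) with d = 52.0202 mm and f = 60.04 mm.
d/2f = 0.43321; arctan(0.43321) ≈ 23.4229°, so α ≈ 46.8458°.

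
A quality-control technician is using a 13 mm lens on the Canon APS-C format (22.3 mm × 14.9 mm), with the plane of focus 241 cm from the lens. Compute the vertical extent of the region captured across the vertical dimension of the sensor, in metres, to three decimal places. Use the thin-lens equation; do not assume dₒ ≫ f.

dₒ: 241 cm = 2410 mm.
Similar triangles through the lens centre give W/dₒ = h/dᵢ; with 1/f = 1/dₒ + 1/dᵢ this gives W = h·(dₒ − f)/f.
W = 14.9 mm × (2410 − 13) / 13 = 14.9 × 184.3846 ≈ 2747.331 mm = 2.74733 m.

2.747 m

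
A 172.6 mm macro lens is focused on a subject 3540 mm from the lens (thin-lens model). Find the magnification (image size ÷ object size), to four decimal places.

Thin lens: 1/f = 1/dₒ + 1/dᵢ → 1/dᵢ = 1/172.6 − 1/3540 = 0.0055113 mm⁻¹, so dᵢ ≈ 181.4468 mm.
Magnification m = dᵢ/dₒ = 181.4468/3540 ≈ 0.05126.

0.0513×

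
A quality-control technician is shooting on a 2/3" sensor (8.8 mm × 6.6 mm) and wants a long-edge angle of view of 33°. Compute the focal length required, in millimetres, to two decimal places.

From α = 2·arctan(w/2f) we get f = w / (2·tan(α/2)).
With w = 8.8 mm and α/2 = 16.5°, tan(α/2) ≈ 0.29621, so f ≈ 8.8 / 0.59243 ≈ 14.8542 mm.

14.85 mm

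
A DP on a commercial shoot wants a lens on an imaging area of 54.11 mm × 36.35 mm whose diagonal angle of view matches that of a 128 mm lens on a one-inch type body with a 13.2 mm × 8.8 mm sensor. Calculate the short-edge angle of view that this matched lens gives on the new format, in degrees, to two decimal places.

3.96°

Sensor diagonal = √(13.2² + 8.8²) = √251.6800 ≈ 15.8644 mm.
Sensor diagonal = √(54.11² + 36.35²) = √4249.2146 ≈ 65.1860 mm.
Equal diagonal AOV ⇒ f₂ = f₁ · 65.1860/15.8644 = 128 × 4.10894 ≈ 525.9445 mm.
Short-edge AOV on the new format = 2·arctan(36.35 / (2 × 525.9445)) = 2·arctan(0.03456) ≈ 3.9584°.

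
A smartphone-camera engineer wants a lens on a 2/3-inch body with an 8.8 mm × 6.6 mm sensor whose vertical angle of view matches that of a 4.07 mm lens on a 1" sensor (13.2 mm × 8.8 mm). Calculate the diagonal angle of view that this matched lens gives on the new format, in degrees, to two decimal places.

Equal vertical AOV ⇒ f₂ = f₁ · 6.6/8.8 = 4.07 × 0.75000 ≈ 3.0525 mm.
Sensor diagonal = √(8.8² + 6.6²) = √121.0000 ≈ 11.0000 mm.
Diagonal AOV on the new format = 2·arctan(11.0000 / (2 × 3.0525)) = 2·arctan(1.80180) ≈ 121.9395°.

121.94°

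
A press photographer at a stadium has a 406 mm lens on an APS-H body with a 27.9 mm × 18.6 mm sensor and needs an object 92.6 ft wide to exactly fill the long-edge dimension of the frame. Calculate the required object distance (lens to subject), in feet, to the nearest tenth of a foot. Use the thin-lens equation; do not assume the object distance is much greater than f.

W: 92.6 ft × 304.8 mm/ft = 28224.48 mm.
Magnification m = w/W = dᵢ/dₒ; combined with 1/f = 1/dₒ + 1/dᵢ this gives dₒ = f·(1 + W/w).
dₒ = 406 mm × (1 + 28224.5/27.9) = 406 × 1012.6301 ≈ 411127.811 mm = 411127.811/304.8 ft = 1348.84 ft.

1348.8 ft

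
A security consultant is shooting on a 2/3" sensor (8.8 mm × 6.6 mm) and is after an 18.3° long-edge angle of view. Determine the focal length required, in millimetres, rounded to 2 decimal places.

27.32 mm

From α = 2·arctan(w/2f) we get f = w / (2·tan(α/2)).
With w = 8.8 mm and α/2 = 9.15°, tan(α/2) ≈ 0.16107, so f ≈ 8.8 / 0.32214 ≈ 27.3174 mm.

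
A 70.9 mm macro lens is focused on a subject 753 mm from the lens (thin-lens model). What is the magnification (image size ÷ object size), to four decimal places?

Thin lens: 1/f = 1/dₒ + 1/dᵢ → 1/dᵢ = 1/70.9 − 1/753 = 0.0127764 mm⁻¹, so dᵢ ≈ 78.2696 mm.
Magnification m = dᵢ/dₒ = 78.2696/753 ≈ 0.10394.

0.1039×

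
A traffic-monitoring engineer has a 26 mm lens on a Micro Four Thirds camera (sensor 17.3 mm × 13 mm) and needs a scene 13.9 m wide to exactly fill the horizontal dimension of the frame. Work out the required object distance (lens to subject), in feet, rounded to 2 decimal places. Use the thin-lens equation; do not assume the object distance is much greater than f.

W: 13.9 m = 13900 mm.
Magnification m = w/W = dᵢ/dₒ; combined with 1/f = 1/dₒ + 1/dᵢ this gives dₒ = f·(1 + W/w).
dₒ = 26 mm × (1 + 13900/17.3) = 26 × 804.4682 ≈ 20916.173 mm = 20916.173/304.8 ft = 68.6226 ft.

68.62 ft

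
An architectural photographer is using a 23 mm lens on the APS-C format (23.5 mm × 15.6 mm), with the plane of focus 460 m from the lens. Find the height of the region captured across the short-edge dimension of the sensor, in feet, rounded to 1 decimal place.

dₒ: 460 m = 460000 mm.
Similar triangles through the lens centre give W/dₒ = h/dᵢ; with 1/f = 1/dₒ + 1/dᵢ this gives W = h·(dₒ − f)/f.
W = 15.6 mm × (460000 − 23) / 23 = 15.6 × 19999.0000 ≈ 311984.400 mm = 311984.400/304.8 ft = 1023.57 ft.

1023.6 ft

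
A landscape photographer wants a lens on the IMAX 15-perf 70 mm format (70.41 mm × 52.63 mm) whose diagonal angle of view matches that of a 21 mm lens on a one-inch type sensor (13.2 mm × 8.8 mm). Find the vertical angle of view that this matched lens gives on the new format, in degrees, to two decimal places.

25.49°

Sensor diagonal = √(13.2² + 8.8²) = √251.6800 ≈ 15.8644 mm.
Sensor diagonal = √(70.41² + 52.63²) = √7727.4850 ≈ 87.9061 mm.
Equal diagonal AOV ⇒ f₂ = f₁ · 87.9061/15.8644 = 21 × 5.54108 ≈ 116.3628 mm.
Vertical AOV on the new format = 2·arctan(52.63 / (2 × 116.3628)) = 2·arctan(0.22615) ≈ 25.4858°.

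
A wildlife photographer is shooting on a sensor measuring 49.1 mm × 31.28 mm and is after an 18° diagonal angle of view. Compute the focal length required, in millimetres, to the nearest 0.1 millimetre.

Sensor diagonal = √(49.1² + 31.28²) = √3389.2484 ≈ 58.2173 mm.
From α = 2·arctan(d/2f) we get f = d / (2·tan(α/2)).
With d = 58.2173 mm and α/2 = 9°, tan(α/2) ≈ 0.15838, so f ≈ 58.2173 / 0.31677 ≈ 183.7846 mm.

183.8 mm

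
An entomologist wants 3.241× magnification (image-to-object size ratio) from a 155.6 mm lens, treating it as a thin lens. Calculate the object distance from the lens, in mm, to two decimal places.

203.61 mm

With m = dᵢ/dₒ and 1/f = 1/dₒ + 1/dᵢ, substituting dᵢ = m·dₒ gives 1/f = (1 + 1/m)/dₒ, hence dₒ = f·(1 + 1/m).
dₒ = 155.6 × (1 + 1/3.241) = 155.6 × 1.30855 ≈ 203.610 mm.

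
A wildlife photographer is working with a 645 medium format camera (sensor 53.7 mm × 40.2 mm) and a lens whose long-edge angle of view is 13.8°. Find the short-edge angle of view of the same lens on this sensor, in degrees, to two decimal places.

From the long-edge AOV: f = 53.7 / (2·tan(6.9°)) = 53.7 / 0.24203 ≈ 221.8764 mm.
Short-edge AOV = 2·arctan(40.2 / (2 × 221.8764)) = 2·arctan(0.09059) ≈ 10.3527°.

10.35°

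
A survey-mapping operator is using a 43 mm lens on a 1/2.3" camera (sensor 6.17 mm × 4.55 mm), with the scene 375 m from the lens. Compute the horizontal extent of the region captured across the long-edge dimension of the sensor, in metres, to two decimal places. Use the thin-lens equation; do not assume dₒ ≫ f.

53.80 m

dₒ: 375 m = 375000 mm.
Similar triangles through the lens centre give W/dₒ = w/dᵢ; with 1/f = 1/dₒ + 1/dᵢ this gives W = w·(dₒ − f)/f.
W = 6.17 mm × (375000 − 43) / 43 = 6.17 × 8719.9302 ≈ 53801.970 mm = 53.802 m.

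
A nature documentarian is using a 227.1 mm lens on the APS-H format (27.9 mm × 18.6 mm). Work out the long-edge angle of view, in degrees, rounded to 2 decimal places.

7.03°

Angle of view α = 2·arctan(w/2f) with w = 27.9 mm and f = 227.1 mm.
w/2f = 0.06143; arctan(0.06143) ≈ 3.5151°, so α ≈ 7.0301°.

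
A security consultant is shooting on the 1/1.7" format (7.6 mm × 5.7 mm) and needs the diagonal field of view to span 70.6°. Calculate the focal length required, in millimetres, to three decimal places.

Sensor diagonal = √(7.6² + 5.7²) = √90.2500 ≈ 9.5000 mm.
From α = 2·arctan(d/2f) we get f = d / (2·tan(α/2)).
With d = 9.5000 mm and α/2 = 35.3°, tan(α/2) ≈ 0.70804, so f ≈ 9.5000 / 1.41608 ≈ 6.7087 mm.

6.709 mm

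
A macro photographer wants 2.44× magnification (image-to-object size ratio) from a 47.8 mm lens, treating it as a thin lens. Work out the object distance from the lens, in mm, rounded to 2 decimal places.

67.39 mm

With m = dᵢ/dₒ and 1/f = 1/dₒ + 1/dᵢ, substituting dᵢ = m·dₒ gives 1/f = (1 + 1/m)/dₒ, hence dₒ = f·(1 + 1/m).
dₒ = 47.8 × (1 + 1/2.44) = 47.8 × 1.40984 ≈ 67.390 mm.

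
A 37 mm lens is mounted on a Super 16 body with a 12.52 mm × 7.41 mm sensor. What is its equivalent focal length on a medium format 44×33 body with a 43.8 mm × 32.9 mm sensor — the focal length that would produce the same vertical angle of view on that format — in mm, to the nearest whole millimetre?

164 mm

Equal angle of view means equal height/f ratio, so f₂ = f₁ · (height₂/height₁) = 37 × 32.9/7.41.
f₂ = 37 × 4.43995 ≈ 164.278 mm.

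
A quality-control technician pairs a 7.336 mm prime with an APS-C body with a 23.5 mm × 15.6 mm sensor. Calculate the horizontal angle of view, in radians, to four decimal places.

2.0253 rad

Angle of view α = 2·arctan(w/2f) with w = 23.5 mm and f = 7.336 mm.
w/2f = 1.60169; arctan(1.60169) ≈ 1.0127 rad, so α ≈ 2.0253 rad.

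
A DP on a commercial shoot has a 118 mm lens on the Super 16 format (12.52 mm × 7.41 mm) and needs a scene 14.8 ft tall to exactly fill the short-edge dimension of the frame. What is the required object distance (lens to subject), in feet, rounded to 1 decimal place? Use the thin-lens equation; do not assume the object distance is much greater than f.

W: 14.8 ft × 304.8 mm/ft = 4511.04 mm.
Magnification m = h/W = dᵢ/dₒ; combined with 1/f = 1/dₒ + 1/dᵢ this gives dₒ = f·(1 + W/h).
dₒ = 118 mm × (1 + 4511.04/7.41) = 118 × 609.7773 ≈ 71953.722 mm = 71953.722/304.8 ft = 236.069 ft.

236.1 ft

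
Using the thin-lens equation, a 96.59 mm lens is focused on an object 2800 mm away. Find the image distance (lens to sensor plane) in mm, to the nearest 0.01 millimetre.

100.04 mm

1/dᵢ = 1/f − 1/dₒ = 1/96.59 − 1/2800 = 0.0099959 mm⁻¹.
dᵢ = 1/0.0099959 ≈ 100.0411 mm.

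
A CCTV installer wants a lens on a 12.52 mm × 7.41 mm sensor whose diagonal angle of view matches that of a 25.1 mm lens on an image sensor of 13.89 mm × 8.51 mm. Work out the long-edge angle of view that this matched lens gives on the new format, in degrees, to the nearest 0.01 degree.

Sensor diagonal = √(13.89² + 8.51²) = √265.3522 ≈ 16.2896 mm.
Sensor diagonal = √(12.52² + 7.41²) = √211.6585 ≈ 14.5485 mm.
Equal diagonal AOV ⇒ f₂ = f₁ · 14.5485/16.2896 = 25.1 × 0.89311 ≈ 22.4171 mm.
Long-edge AOV on the new format = 2·arctan(12.52 / (2 × 22.4171)) = 2·arctan(0.27925) ≈ 31.2048°.

31.20°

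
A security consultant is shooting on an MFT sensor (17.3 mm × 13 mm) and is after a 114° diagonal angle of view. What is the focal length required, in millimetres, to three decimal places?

7.027 mm

Sensor diagonal = √(17.3² + 13²) = √468.2900 ≈ 21.6400 mm.
From α = 2·arctan(d/2f) we get f = d / (2·tan(α/2)).
With d = 21.6400 mm and α/2 = 57°, tan(α/2) ≈ 1.53986, so f ≈ 21.6400 / 3.07973 ≈ 7.0266 mm.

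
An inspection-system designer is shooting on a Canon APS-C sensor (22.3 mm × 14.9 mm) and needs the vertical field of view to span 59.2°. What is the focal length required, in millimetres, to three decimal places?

13.114 mm

From α = 2·arctan(h/2f) we get f = h / (2·tan(α/2)).
With h = 14.9 mm and α/2 = 29.6°, tan(α/2) ≈ 0.56808, so f ≈ 14.9 / 1.13616 ≈ 13.1144 mm.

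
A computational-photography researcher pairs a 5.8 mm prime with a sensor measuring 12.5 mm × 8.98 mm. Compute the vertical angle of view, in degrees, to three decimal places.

75.490°

Angle of view α = 2·arctan(h/2f) with h = 8.98 mm and f = 5.8 mm.
h/2f = 0.77414; arctan(0.77414) ≈ 37.7448°, so α ≈ 75.4896°.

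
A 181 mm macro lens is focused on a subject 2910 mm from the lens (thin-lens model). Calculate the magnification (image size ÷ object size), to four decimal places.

Thin lens: 1/f = 1/dₒ + 1/dᵢ → 1/dᵢ = 1/181 − 1/2910 = 0.0051812 mm⁻¹, so dᵢ ≈ 193.0048 mm.
Magnification m = dᵢ/dₒ = 193.0048/2910 ≈ 0.06632.

0.0663×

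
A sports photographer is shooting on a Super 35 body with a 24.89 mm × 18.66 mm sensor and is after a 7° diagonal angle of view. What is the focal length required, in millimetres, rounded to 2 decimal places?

254.31 mm

Sensor diagonal = √(24.89² + 18.66²) = √967.7077 ≈ 31.1080 mm.
From α = 2·arctan(d/2f) we get f = d / (2·tan(α/2)).
With d = 31.1080 mm and α/2 = 3.5°, tan(α/2) ≈ 0.06116, so f ≈ 31.1080 / 0.12233 ≈ 254.3057 mm.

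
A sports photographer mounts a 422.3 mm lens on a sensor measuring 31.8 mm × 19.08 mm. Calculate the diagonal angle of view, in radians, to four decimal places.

Sensor diagonal = √(31.8² + 19.08²) = √1375.2864 ≈ 37.0849 mm.
Angle of view α = 2·arctan(d/2f) with d = 37.0849 mm and f = 422.3 mm.
d/2f = 0.04391; arctan(0.04391) ≈ 0.0439 rad, so α ≈ 0.0878 rad.

0.0878 rad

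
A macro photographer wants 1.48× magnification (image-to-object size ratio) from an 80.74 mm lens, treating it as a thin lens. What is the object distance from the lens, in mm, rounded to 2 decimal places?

With m = dᵢ/dₒ and 1/f = 1/dₒ + 1/dᵢ, substituting dᵢ = m·dₒ gives 1/f = (1 + 1/m)/dₒ, hence dₒ = f·(1 + 1/m).
dₒ = 80.74 × (1 + 1/1.48) = 80.74 × 1.67568 ≈ 135.294 mm.

135.29 mm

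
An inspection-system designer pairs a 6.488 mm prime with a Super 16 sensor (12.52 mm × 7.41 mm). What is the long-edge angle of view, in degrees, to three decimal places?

87.951°

Angle of view α = 2·arctan(w/2f) with w = 12.52 mm and f = 6.488 mm.
w/2f = 0.96486; arctan(0.96486) ≈ 43.9754°, so α ≈ 87.9507°.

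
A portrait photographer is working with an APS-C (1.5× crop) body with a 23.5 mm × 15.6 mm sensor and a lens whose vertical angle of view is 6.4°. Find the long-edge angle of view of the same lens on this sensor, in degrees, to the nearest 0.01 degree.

9.63°

From the vertical AOV: f = 15.6 / (2·tan(3.2°)) = 15.6 / 0.11182 ≈ 139.5132 mm.
Long-edge AOV = 2·arctan(23.5 / (2 × 139.5132)) = 2·arctan(0.08422) ≈ 9.6283°.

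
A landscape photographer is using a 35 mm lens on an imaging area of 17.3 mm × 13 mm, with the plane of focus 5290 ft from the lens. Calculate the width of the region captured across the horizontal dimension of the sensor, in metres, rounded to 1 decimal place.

dₒ: 5290 ft × 304.8 mm/ft = 1612391.95 mm.
Similar triangles through the lens centre give W/dₒ = w/dᵢ; with 1/f = 1/dₒ + 1/dᵢ this gives W = w·(dₒ − f)/f.
W = 17.3 mm × (1.61239e+06 − 35) / 35 = 17.3 × 46067.3414 ≈ 796965.006 mm = 796.965 m.

797.0 m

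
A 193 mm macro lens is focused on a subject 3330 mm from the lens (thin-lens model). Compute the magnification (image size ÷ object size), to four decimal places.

0.0615×

Thin lens: 1/f = 1/dₒ + 1/dᵢ → 1/dᵢ = 1/193 − 1/3330 = 0.0048810 mm⁻¹, so dᵢ ≈ 204.8741 mm.
Magnification m = dᵢ/dₒ = 204.8741/3330 ≈ 0.06152.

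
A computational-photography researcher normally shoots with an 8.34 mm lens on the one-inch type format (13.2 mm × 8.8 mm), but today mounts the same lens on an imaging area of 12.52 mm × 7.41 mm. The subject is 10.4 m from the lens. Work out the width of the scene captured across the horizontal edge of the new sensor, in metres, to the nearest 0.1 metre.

The focal length stays 8.34 mm; the relevant sensor dimension is now w = 12.52 mm. Object distance dₒ = 10.4 m = 10400 mm.
Thin-lens field width W = w·(dₒ − f)/f = 12.52 × (10400 − 8.34)/8.34 ≈ 15599.950 mm = 15.6 m.

15.6 m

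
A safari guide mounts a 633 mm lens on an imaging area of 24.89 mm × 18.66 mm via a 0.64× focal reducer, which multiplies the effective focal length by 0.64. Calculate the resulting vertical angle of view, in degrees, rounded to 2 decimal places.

Effective focal length f = 633 × 0.64 = 405.12 mm.
α = 2·arctan(18.66 / (2 × 405.12)) = 2·arctan(0.02303) ≈ 2.6386°.

2.64°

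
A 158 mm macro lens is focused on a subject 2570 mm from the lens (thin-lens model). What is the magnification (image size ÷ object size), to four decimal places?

0.0655×

Thin lens: 1/f = 1/dₒ + 1/dᵢ → 1/dᵢ = 1/158 − 1/2570 = 0.0059400 mm⁻¹, so dᵢ ≈ 168.3499 mm.
Magnification m = dᵢ/dₒ = 168.3499/2570 ≈ 0.06551.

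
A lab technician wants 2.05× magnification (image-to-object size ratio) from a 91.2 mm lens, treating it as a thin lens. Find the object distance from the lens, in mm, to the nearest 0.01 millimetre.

With m = dᵢ/dₒ and 1/f = 1/dₒ + 1/dᵢ, substituting dᵢ = m·dₒ gives 1/f = (1 + 1/m)/dₒ, hence dₒ = f·(1 + 1/m).
dₒ = 91.2 × (1 + 1/2.05) = 91.2 × 1.48780 ≈ 135.688 mm.

135.69 mm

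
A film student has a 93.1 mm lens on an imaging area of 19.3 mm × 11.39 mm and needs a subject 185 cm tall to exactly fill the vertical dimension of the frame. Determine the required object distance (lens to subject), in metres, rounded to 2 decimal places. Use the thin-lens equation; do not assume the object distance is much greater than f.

W: 185 cm = 1850 mm.
Magnification m = h/W = dᵢ/dₒ; combined with 1/f = 1/dₒ + 1/dᵢ this gives dₒ = f·(1 + W/h).
dₒ = 93.1 mm × (1 + 1850/11.39) = 93.1 × 163.4232 ≈ 15214.698 mm = 15.2147 m.

15.21 m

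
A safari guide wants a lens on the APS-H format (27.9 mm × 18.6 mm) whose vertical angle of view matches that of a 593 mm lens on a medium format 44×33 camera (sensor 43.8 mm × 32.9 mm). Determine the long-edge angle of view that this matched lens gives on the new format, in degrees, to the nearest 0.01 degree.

4.77°

Equal vertical AOV ⇒ f₂ = f₁ · 18.6/32.9 = 593 × 0.56535 ≈ 335.2523 mm.
Long-edge AOV on the new format = 2·arctan(27.9 / (2 × 335.2523)) = 2·arctan(0.04161) ≈ 4.7655°.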